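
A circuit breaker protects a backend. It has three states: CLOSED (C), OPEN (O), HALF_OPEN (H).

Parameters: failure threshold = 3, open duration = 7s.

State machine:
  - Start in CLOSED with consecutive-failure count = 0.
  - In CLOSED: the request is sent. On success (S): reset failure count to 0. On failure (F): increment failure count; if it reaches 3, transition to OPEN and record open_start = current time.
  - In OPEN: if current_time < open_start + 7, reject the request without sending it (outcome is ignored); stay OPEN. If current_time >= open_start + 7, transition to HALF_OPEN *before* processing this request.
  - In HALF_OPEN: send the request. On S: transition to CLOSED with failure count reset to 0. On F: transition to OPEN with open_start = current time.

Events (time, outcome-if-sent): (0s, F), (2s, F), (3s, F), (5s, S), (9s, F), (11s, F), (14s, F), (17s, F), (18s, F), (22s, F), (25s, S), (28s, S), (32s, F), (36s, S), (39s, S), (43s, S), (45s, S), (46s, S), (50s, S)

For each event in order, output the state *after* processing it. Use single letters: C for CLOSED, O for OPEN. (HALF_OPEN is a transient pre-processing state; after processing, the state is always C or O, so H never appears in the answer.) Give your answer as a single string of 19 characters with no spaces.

State after each event:
  event#1 t=0s outcome=F: state=CLOSED
  event#2 t=2s outcome=F: state=CLOSED
  event#3 t=3s outcome=F: state=OPEN
  event#4 t=5s outcome=S: state=OPEN
  event#5 t=9s outcome=F: state=OPEN
  event#6 t=11s outcome=F: state=OPEN
  event#7 t=14s outcome=F: state=OPEN
  event#8 t=17s outcome=F: state=OPEN
  event#9 t=18s outcome=F: state=OPEN
  event#10 t=22s outcome=F: state=OPEN
  event#11 t=25s outcome=S: state=CLOSED
  event#12 t=28s outcome=S: state=CLOSED
  event#13 t=32s outcome=F: state=CLOSED
  event#14 t=36s outcome=S: state=CLOSED
  event#15 t=39s outcome=S: state=CLOSED
  event#16 t=43s outcome=S: state=CLOSED
  event#17 t=45s outcome=S: state=CLOSED
  event#18 t=46s outcome=S: state=CLOSED
  event#19 t=50s outcome=S: state=CLOSED

Answer: CCOOOOOOOOCCCCCCCCC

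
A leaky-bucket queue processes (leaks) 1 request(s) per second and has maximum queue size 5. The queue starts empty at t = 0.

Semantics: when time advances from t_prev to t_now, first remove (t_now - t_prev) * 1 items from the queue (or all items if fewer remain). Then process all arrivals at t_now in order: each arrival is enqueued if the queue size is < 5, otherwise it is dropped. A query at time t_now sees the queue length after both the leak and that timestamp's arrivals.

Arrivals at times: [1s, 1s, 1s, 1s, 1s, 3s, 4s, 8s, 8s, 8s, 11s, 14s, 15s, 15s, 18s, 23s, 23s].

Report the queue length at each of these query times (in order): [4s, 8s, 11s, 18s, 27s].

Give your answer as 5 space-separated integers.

Answer: 4 3 1 1 0

Derivation:
Queue lengths at query times:
  query t=4s: backlog = 4
  query t=8s: backlog = 3
  query t=11s: backlog = 1
  query t=18s: backlog = 1
  query t=27s: backlog = 0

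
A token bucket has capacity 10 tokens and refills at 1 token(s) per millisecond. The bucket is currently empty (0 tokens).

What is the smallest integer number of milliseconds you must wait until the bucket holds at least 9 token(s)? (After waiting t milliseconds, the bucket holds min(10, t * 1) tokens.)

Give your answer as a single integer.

Need t * 1 >= 9, so t >= 9/1.
Smallest integer t = ceil(9/1) = 9.

Answer: 9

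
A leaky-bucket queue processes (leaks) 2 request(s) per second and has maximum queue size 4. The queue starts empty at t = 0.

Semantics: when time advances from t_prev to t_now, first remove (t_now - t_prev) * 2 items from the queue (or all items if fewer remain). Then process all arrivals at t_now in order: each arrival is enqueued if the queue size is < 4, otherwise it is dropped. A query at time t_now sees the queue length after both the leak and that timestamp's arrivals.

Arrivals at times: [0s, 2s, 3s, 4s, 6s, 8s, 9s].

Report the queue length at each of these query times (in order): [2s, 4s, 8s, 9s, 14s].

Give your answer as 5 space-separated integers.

Answer: 1 1 1 1 0

Derivation:
Queue lengths at query times:
  query t=2s: backlog = 1
  query t=4s: backlog = 1
  query t=8s: backlog = 1
  query t=9s: backlog = 1
  query t=14s: backlog = 0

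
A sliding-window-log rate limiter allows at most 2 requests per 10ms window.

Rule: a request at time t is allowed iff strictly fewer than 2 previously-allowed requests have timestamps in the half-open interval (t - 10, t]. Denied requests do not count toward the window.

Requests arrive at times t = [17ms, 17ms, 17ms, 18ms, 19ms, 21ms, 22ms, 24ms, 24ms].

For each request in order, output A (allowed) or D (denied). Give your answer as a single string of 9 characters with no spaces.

Tracking allowed requests in the window:
  req#1 t=17ms: ALLOW
  req#2 t=17ms: ALLOW
  req#3 t=17ms: DENY
  req#4 t=18ms: DENY
  req#5 t=19ms: DENY
  req#6 t=21ms: DENY
  req#7 t=22ms: DENY
  req#8 t=24ms: DENY
  req#9 t=24ms: DENY

Answer: AADDDDDDD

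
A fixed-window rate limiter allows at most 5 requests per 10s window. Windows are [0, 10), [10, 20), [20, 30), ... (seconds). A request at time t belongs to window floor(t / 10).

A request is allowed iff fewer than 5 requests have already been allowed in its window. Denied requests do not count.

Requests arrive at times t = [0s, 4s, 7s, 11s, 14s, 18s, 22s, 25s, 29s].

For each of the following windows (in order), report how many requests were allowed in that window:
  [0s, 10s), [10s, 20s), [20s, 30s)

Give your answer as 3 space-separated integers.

Processing requests:
  req#1 t=0s (window 0): ALLOW
  req#2 t=4s (window 0): ALLOW
  req#3 t=7s (window 0): ALLOW
  req#4 t=11s (window 1): ALLOW
  req#5 t=14s (window 1): ALLOW
  req#6 t=18s (window 1): ALLOW
  req#7 t=22s (window 2): ALLOW
  req#8 t=25s (window 2): ALLOW
  req#9 t=29s (window 2): ALLOW

Allowed counts by window: 3 3 3

Answer: 3 3 3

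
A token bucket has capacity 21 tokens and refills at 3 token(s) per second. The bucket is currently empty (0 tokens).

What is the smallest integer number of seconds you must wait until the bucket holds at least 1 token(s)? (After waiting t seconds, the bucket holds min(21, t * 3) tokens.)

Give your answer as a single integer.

Need t * 3 >= 1, so t >= 1/3.
Smallest integer t = ceil(1/3) = 1.

Answer: 1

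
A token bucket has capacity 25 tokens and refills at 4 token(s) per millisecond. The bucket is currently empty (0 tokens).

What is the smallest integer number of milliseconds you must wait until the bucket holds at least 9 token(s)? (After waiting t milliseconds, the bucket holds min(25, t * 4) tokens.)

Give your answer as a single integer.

Answer: 3

Derivation:
Need t * 4 >= 9, so t >= 9/4.
Smallest integer t = ceil(9/4) = 3.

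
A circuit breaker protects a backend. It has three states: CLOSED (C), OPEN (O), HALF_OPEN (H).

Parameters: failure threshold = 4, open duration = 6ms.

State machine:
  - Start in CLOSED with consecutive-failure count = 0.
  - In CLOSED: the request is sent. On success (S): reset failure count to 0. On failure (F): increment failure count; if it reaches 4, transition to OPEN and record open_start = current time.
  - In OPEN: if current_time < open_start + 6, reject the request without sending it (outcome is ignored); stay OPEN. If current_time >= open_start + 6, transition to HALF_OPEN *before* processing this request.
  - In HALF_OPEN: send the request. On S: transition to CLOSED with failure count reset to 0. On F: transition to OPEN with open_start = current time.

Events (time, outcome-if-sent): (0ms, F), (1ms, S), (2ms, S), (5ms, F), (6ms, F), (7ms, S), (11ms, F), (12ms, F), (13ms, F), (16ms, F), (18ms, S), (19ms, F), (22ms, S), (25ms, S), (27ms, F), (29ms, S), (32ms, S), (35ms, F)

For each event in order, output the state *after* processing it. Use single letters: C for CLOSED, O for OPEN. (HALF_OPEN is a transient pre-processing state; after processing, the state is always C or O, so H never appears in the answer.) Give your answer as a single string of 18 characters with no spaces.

Answer: CCCCCCCCCOOOCCCCCC

Derivation:
State after each event:
  event#1 t=0ms outcome=F: state=CLOSED
  event#2 t=1ms outcome=S: state=CLOSED
  event#3 t=2ms outcome=S: state=CLOSED
  event#4 t=5ms outcome=F: state=CLOSED
  event#5 t=6ms outcome=F: state=CLOSED
  event#6 t=7ms outcome=S: state=CLOSED
  event#7 t=11ms outcome=F: state=CLOSED
  event#8 t=12ms outcome=F: state=CLOSED
  event#9 t=13ms outcome=F: state=CLOSED
  event#10 t=16ms outcome=F: state=OPEN
  event#11 t=18ms outcome=S: state=OPEN
  event#12 t=19ms outcome=F: state=OPEN
  event#13 t=22ms outcome=S: state=CLOSED
  event#14 t=25ms outcome=S: state=CLOSED
  event#15 t=27ms outcome=F: state=CLOSED
  event#16 t=29ms outcome=S: state=CLOSED
  event#17 t=32ms outcome=S: state=CLOSED
  event#18 t=35ms outcome=F: state=CLOSED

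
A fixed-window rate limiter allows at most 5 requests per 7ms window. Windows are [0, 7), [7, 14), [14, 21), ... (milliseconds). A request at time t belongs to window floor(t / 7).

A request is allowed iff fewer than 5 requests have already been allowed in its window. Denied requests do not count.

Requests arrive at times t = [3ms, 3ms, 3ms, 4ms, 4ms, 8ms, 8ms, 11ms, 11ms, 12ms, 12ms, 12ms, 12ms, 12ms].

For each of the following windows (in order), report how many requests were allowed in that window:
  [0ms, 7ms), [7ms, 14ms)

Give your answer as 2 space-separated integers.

Answer: 5 5

Derivation:
Processing requests:
  req#1 t=3ms (window 0): ALLOW
  req#2 t=3ms (window 0): ALLOW
  req#3 t=3ms (window 0): ALLOW
  req#4 t=4ms (window 0): ALLOW
  req#5 t=4ms (window 0): ALLOW
  req#6 t=8ms (window 1): ALLOW
  req#7 t=8ms (window 1): ALLOW
  req#8 t=11ms (window 1): ALLOW
  req#9 t=11ms (window 1): ALLOW
  req#10 t=12ms (window 1): ALLOW
  req#11 t=12ms (window 1): DENY
  req#12 t=12ms (window 1): DENY
  req#13 t=12ms (window 1): DENY
  req#14 t=12ms (window 1): DENY

Allowed counts by window: 5 5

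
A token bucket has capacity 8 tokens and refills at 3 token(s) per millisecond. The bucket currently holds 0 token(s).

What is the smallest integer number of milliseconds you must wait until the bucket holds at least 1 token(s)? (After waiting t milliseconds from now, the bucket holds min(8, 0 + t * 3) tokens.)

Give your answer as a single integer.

Answer: 1

Derivation:
Need 0 + t * 3 >= 1, so t >= 1/3.
Smallest integer t = ceil(1/3) = 1.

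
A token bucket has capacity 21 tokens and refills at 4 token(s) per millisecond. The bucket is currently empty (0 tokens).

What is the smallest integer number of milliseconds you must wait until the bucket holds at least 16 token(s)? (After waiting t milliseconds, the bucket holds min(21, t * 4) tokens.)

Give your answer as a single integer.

Answer: 4

Derivation:
Need t * 4 >= 16, so t >= 16/4.
Smallest integer t = ceil(16/4) = 4.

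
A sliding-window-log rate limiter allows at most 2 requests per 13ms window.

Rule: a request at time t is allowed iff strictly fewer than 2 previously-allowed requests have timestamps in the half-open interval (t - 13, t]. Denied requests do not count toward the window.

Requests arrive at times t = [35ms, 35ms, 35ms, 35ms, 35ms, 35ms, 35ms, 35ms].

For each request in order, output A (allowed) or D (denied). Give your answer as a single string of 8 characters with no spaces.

Tracking allowed requests in the window:
  req#1 t=35ms: ALLOW
  req#2 t=35ms: ALLOW
  req#3 t=35ms: DENY
  req#4 t=35ms: DENY
  req#5 t=35ms: DENY
  req#6 t=35ms: DENY
  req#7 t=35ms: DENY
  req#8 t=35ms: DENY

Answer: AADDDDDD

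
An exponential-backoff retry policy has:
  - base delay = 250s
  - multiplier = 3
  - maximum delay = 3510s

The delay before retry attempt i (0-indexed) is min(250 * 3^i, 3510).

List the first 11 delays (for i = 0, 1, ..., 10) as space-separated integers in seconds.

Computing each delay:
  i=0: min(250*3^0, 3510) = 250
  i=1: min(250*3^1, 3510) = 750
  i=2: min(250*3^2, 3510) = 2250
  i=3: min(250*3^3, 3510) = 3510
  i=4: min(250*3^4, 3510) = 3510
  i=5: min(250*3^5, 3510) = 3510
  i=6: min(250*3^6, 3510) = 3510
  i=7: min(250*3^7, 3510) = 3510
  i=8: min(250*3^8, 3510) = 3510
  i=9: min(250*3^9, 3510) = 3510
  i=10: min(250*3^10, 3510) = 3510

Answer: 250 750 2250 3510 3510 3510 3510 3510 3510 3510 3510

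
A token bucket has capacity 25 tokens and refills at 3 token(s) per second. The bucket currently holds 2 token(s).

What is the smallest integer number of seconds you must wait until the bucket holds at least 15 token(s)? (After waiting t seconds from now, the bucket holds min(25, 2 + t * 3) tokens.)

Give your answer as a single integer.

Need 2 + t * 3 >= 15, so t >= 13/3.
Smallest integer t = ceil(13/3) = 5.

Answer: 5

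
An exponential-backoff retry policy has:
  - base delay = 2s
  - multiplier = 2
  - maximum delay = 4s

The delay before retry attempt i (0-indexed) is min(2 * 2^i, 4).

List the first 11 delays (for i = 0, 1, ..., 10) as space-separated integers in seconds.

Computing each delay:
  i=0: min(2*2^0, 4) = 2
  i=1: min(2*2^1, 4) = 4
  i=2: min(2*2^2, 4) = 4
  i=3: min(2*2^3, 4) = 4
  i=4: min(2*2^4, 4) = 4
  i=5: min(2*2^5, 4) = 4
  i=6: min(2*2^6, 4) = 4
  i=7: min(2*2^7, 4) = 4
  i=8: min(2*2^8, 4) = 4
  i=9: min(2*2^9, 4) = 4
  i=10: min(2*2^10, 4) = 4

Answer: 2 4 4 4 4 4 4 4 4 4 4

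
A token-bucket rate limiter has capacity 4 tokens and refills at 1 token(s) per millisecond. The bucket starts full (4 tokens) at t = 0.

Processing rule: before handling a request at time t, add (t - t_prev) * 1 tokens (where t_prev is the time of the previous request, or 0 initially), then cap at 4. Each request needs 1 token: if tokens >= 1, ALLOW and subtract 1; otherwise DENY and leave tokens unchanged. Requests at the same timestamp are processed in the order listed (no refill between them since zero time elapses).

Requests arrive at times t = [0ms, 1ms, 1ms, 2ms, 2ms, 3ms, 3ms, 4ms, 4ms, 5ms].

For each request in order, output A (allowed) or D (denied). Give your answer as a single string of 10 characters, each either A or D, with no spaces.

Simulating step by step:
  req#1 t=0ms: ALLOW
  req#2 t=1ms: ALLOW
  req#3 t=1ms: ALLOW
  req#4 t=2ms: ALLOW
  req#5 t=2ms: ALLOW
  req#6 t=3ms: ALLOW
  req#7 t=3ms: ALLOW
  req#8 t=4ms: ALLOW
  req#9 t=4ms: DENY
  req#10 t=5ms: ALLOW

Answer: AAAAAAAADA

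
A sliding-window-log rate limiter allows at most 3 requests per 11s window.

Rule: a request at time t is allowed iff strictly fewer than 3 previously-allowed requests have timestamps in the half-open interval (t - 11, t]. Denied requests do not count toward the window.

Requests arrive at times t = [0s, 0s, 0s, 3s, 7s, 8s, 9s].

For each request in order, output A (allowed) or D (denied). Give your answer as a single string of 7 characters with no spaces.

Answer: AAADDDD

Derivation:
Tracking allowed requests in the window:
  req#1 t=0s: ALLOW
  req#2 t=0s: ALLOW
  req#3 t=0s: ALLOW
  req#4 t=3s: DENY
  req#5 t=7s: DENY
  req#6 t=8s: DENY
  req#7 t=9s: DENY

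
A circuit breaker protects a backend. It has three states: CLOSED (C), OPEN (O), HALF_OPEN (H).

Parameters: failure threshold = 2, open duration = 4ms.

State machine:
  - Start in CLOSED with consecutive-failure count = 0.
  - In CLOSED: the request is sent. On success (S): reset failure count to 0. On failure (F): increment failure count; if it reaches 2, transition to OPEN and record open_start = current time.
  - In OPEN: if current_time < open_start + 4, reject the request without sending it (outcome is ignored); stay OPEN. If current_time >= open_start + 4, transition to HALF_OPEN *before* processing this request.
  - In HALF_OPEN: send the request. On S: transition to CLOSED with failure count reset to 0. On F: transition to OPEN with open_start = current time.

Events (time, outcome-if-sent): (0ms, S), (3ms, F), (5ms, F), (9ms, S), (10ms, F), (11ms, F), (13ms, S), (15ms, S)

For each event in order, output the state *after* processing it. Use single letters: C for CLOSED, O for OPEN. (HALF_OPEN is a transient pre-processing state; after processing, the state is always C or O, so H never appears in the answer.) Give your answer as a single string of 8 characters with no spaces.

State after each event:
  event#1 t=0ms outcome=S: state=CLOSED
  event#2 t=3ms outcome=F: state=CLOSED
  event#3 t=5ms outcome=F: state=OPEN
  event#4 t=9ms outcome=S: state=CLOSED
  event#5 t=10ms outcome=F: state=CLOSED
  event#6 t=11ms outcome=F: state=OPEN
  event#7 t=13ms outcome=S: state=OPEN
  event#8 t=15ms outcome=S: state=CLOSED

Answer: CCOCCOOC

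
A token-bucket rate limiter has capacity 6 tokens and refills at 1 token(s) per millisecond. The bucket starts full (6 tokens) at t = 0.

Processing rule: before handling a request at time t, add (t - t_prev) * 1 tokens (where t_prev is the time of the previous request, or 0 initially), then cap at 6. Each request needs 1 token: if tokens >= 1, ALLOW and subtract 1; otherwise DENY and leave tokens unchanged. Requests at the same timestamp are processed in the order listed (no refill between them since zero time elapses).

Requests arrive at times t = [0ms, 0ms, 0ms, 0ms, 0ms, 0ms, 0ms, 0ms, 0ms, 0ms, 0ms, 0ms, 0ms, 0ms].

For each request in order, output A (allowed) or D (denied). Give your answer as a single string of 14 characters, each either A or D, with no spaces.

Simulating step by step:
  req#1 t=0ms: ALLOW
  req#2 t=0ms: ALLOW
  req#3 t=0ms: ALLOW
  req#4 t=0ms: ALLOW
  req#5 t=0ms: ALLOW
  req#6 t=0ms: ALLOW
  req#7 t=0ms: DENY
  req#8 t=0ms: DENY
  req#9 t=0ms: DENY
  req#10 t=0ms: DENY
  req#11 t=0ms: DENY
  req#12 t=0ms: DENY
  req#13 t=0ms: DENY
  req#14 t=0ms: DENY

Answer: AAAAAADDDDDDDD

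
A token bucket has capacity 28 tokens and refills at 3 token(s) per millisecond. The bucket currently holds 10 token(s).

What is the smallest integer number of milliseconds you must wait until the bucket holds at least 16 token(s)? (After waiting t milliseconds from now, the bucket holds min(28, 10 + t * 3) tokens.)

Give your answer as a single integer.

Need 10 + t * 3 >= 16, so t >= 6/3.
Smallest integer t = ceil(6/3) = 2.

Answer: 2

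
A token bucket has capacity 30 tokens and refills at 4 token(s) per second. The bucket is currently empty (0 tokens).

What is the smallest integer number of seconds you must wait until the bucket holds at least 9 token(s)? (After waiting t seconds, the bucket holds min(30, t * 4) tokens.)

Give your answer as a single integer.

Answer: 3

Derivation:
Need t * 4 >= 9, so t >= 9/4.
Smallest integer t = ceil(9/4) = 3.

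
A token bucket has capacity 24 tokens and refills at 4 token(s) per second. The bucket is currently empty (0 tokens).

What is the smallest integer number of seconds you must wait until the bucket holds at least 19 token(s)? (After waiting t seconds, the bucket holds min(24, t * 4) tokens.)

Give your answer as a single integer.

Need t * 4 >= 19, so t >= 19/4.
Smallest integer t = ceil(19/4) = 5.

Answer: 5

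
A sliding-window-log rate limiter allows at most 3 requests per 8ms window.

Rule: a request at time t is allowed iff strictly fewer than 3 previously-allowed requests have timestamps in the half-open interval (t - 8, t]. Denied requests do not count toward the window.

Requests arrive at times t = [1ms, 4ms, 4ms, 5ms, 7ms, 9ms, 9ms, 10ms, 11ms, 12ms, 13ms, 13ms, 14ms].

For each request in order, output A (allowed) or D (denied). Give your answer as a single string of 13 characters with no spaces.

Tracking allowed requests in the window:
  req#1 t=1ms: ALLOW
  req#2 t=4ms: ALLOW
  req#3 t=4ms: ALLOW
  req#4 t=5ms: DENY
  req#5 t=7ms: DENY
  req#6 t=9ms: ALLOW
  req#7 t=9ms: DENY
  req#8 t=10ms: DENY
  req#9 t=11ms: DENY
  req#10 t=12ms: ALLOW
  req#11 t=13ms: ALLOW
  req#12 t=13ms: DENY
  req#13 t=14ms: DENY

Answer: AAADDADDDAADD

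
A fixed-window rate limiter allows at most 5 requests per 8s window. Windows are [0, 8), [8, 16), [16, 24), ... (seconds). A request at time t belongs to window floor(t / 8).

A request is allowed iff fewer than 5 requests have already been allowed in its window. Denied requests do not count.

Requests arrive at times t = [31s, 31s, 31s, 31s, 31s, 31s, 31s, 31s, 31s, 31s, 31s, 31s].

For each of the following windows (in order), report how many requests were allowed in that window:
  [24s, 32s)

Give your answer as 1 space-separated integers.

Processing requests:
  req#1 t=31s (window 3): ALLOW
  req#2 t=31s (window 3): ALLOW
  req#3 t=31s (window 3): ALLOW
  req#4 t=31s (window 3): ALLOW
  req#5 t=31s (window 3): ALLOW
  req#6 t=31s (window 3): DENY
  req#7 t=31s (window 3): DENY
  req#8 t=31s (window 3): DENY
  req#9 t=31s (window 3): DENY
  req#10 t=31s (window 3): DENY
  req#11 t=31s (window 3): DENY
  req#12 t=31s (window 3): DENY

Allowed counts by window: 5

Answer: 5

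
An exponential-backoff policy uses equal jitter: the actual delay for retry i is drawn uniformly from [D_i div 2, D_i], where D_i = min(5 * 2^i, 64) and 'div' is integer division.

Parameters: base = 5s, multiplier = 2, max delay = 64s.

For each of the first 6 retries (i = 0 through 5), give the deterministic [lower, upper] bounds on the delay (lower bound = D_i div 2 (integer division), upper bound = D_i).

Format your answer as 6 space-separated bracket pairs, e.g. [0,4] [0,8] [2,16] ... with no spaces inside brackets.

Computing bounds per retry:
  i=0: D_i=min(5*2^0,64)=5, bounds=[2,5]
  i=1: D_i=min(5*2^1,64)=10, bounds=[5,10]
  i=2: D_i=min(5*2^2,64)=20, bounds=[10,20]
  i=3: D_i=min(5*2^3,64)=40, bounds=[20,40]
  i=4: D_i=min(5*2^4,64)=64, bounds=[32,64]
  i=5: D_i=min(5*2^5,64)=64, bounds=[32,64]

Answer: [2,5] [5,10] [10,20] [20,40] [32,64] [32,64]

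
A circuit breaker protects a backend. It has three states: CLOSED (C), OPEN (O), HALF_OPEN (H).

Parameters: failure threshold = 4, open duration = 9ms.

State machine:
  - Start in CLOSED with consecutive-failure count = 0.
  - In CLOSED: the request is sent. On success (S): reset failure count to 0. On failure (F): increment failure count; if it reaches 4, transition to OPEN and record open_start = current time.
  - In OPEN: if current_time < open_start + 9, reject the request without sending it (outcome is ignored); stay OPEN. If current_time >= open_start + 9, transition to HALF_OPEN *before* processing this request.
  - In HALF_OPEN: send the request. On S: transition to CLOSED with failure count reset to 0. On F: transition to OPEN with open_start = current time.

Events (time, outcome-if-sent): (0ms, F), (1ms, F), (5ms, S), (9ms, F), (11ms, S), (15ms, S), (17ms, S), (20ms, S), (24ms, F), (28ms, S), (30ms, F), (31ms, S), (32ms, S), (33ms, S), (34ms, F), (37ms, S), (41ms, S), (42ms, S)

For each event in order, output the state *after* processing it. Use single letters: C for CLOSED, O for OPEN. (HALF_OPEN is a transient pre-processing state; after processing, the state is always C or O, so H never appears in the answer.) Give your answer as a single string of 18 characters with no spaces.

State after each event:
  event#1 t=0ms outcome=F: state=CLOSED
  event#2 t=1ms outcome=F: state=CLOSED
  event#3 t=5ms outcome=S: state=CLOSED
  event#4 t=9ms outcome=F: state=CLOSED
  event#5 t=11ms outcome=S: state=CLOSED
  event#6 t=15ms outcome=S: state=CLOSED
  event#7 t=17ms outcome=S: state=CLOSED
  event#8 t=20ms outcome=S: state=CLOSED
  event#9 t=24ms outcome=F: state=CLOSED
  event#10 t=28ms outcome=S: state=CLOSED
  event#11 t=30ms outcome=F: state=CLOSED
  event#12 t=31ms outcome=S: state=CLOSED
  event#13 t=32ms outcome=S: state=CLOSED
  event#14 t=33ms outcome=S: state=CLOSED
  event#15 t=34ms outcome=F: state=CLOSED
  event#16 t=37ms outcome=S: state=CLOSED
  event#17 t=41ms outcome=S: state=CLOSED
  event#18 t=42ms outcome=S: state=CLOSED

Answer: CCCCCCCCCCCCCCCCCC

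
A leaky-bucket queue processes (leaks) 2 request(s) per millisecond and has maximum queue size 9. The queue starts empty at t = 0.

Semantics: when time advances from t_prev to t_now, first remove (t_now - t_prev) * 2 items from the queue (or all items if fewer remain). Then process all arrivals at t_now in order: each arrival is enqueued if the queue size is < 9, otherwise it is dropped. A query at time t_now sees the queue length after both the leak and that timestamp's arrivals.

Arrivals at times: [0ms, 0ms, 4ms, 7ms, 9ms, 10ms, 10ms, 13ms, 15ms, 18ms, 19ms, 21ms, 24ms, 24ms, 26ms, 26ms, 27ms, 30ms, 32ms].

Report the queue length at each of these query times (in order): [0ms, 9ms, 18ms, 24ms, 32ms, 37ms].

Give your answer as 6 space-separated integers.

Queue lengths at query times:
  query t=0ms: backlog = 2
  query t=9ms: backlog = 1
  query t=18ms: backlog = 1
  query t=24ms: backlog = 2
  query t=32ms: backlog = 1
  query t=37ms: backlog = 0

Answer: 2 1 1 2 1 0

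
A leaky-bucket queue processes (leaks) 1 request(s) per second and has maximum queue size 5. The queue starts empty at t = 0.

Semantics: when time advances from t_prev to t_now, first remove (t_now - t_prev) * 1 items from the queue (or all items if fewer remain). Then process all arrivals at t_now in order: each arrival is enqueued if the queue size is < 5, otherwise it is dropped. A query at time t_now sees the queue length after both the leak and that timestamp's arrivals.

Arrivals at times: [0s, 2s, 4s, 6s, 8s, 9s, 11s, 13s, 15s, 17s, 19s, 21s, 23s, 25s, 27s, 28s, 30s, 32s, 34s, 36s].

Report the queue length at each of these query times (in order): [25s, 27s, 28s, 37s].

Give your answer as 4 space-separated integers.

Answer: 1 1 1 0

Derivation:
Queue lengths at query times:
  query t=25s: backlog = 1
  query t=27s: backlog = 1
  query t=28s: backlog = 1
  query t=37s: backlog = 0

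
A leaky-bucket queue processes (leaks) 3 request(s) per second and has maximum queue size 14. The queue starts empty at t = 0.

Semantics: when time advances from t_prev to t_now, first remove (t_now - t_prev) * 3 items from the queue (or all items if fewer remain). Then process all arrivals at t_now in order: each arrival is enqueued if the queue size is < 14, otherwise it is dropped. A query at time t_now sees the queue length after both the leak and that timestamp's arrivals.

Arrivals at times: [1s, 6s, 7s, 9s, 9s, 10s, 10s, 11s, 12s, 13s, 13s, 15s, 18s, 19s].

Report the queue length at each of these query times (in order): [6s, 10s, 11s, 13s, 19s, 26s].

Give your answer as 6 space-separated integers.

Answer: 1 2 1 2 1 0

Derivation:
Queue lengths at query times:
  query t=6s: backlog = 1
  query t=10s: backlog = 2
  query t=11s: backlog = 1
  query t=13s: backlog = 2
  query t=19s: backlog = 1
  query t=26s: backlog = 0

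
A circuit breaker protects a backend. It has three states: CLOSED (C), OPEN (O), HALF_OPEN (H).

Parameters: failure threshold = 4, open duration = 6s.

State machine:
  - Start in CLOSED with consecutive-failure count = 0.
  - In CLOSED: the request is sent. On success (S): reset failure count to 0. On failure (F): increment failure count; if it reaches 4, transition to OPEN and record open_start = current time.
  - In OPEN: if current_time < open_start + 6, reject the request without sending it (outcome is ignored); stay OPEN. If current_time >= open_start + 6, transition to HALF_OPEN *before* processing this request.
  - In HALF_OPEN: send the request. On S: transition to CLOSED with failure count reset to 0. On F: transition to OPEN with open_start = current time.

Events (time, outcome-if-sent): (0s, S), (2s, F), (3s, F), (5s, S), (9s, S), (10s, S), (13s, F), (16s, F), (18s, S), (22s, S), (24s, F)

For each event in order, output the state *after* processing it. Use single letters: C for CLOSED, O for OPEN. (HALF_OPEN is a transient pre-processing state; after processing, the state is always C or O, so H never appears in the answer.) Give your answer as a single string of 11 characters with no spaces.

State after each event:
  event#1 t=0s outcome=S: state=CLOSED
  event#2 t=2s outcome=F: state=CLOSED
  event#3 t=3s outcome=F: state=CLOSED
  event#4 t=5s outcome=S: state=CLOSED
  event#5 t=9s outcome=S: state=CLOSED
  event#6 t=10s outcome=S: state=CLOSED
  event#7 t=13s outcome=F: state=CLOSED
  event#8 t=16s outcome=F: state=CLOSED
  event#9 t=18s outcome=S: state=CLOSED
  event#10 t=22s outcome=S: state=CLOSED
  event#11 t=24s outcome=F: state=CLOSED

Answer: CCCCCCCCCCC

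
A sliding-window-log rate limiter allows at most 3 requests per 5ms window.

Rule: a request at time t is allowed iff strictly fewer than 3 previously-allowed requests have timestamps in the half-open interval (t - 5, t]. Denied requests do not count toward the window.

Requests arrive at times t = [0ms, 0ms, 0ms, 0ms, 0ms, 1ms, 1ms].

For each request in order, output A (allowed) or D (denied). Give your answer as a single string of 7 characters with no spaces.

Tracking allowed requests in the window:
  req#1 t=0ms: ALLOW
  req#2 t=0ms: ALLOW
  req#3 t=0ms: ALLOW
  req#4 t=0ms: DENY
  req#5 t=0ms: DENY
  req#6 t=1ms: DENY
  req#7 t=1ms: DENY

Answer: AAADDDD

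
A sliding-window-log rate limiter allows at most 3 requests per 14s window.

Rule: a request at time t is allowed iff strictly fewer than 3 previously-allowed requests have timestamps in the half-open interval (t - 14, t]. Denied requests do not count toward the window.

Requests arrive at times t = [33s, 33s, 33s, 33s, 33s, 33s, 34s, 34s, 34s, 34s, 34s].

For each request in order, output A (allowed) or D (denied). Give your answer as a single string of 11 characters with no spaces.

Tracking allowed requests in the window:
  req#1 t=33s: ALLOW
  req#2 t=33s: ALLOW
  req#3 t=33s: ALLOW
  req#4 t=33s: DENY
  req#5 t=33s: DENY
  req#6 t=33s: DENY
  req#7 t=34s: DENY
  req#8 t=34s: DENY
  req#9 t=34s: DENY
  req#10 t=34s: DENY
  req#11 t=34s: DENY

Answer: AAADDDDDDDD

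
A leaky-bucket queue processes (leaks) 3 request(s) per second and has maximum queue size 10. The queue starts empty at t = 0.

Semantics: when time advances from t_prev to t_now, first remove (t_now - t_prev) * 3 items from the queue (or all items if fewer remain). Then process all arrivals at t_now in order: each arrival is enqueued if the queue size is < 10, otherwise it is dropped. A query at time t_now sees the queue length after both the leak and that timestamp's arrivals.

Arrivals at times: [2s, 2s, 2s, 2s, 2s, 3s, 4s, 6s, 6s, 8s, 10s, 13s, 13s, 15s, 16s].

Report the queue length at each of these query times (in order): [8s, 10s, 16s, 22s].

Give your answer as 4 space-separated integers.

Queue lengths at query times:
  query t=8s: backlog = 1
  query t=10s: backlog = 1
  query t=16s: backlog = 1
  query t=22s: backlog = 0

Answer: 1 1 1 0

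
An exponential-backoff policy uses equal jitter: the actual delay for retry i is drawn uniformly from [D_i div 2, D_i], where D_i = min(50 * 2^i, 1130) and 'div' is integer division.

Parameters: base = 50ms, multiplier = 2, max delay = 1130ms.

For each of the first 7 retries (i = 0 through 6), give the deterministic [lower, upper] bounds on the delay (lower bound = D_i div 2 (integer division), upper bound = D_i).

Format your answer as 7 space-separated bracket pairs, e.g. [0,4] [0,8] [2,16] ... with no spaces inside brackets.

Computing bounds per retry:
  i=0: D_i=min(50*2^0,1130)=50, bounds=[25,50]
  i=1: D_i=min(50*2^1,1130)=100, bounds=[50,100]
  i=2: D_i=min(50*2^2,1130)=200, bounds=[100,200]
  i=3: D_i=min(50*2^3,1130)=400, bounds=[200,400]
  i=4: D_i=min(50*2^4,1130)=800, bounds=[400,800]
  i=5: D_i=min(50*2^5,1130)=1130, bounds=[565,1130]
  i=6: D_i=min(50*2^6,1130)=1130, bounds=[565,1130]

Answer: [25,50] [50,100] [100,200] [200,400] [400,800] [565,1130] [565,1130]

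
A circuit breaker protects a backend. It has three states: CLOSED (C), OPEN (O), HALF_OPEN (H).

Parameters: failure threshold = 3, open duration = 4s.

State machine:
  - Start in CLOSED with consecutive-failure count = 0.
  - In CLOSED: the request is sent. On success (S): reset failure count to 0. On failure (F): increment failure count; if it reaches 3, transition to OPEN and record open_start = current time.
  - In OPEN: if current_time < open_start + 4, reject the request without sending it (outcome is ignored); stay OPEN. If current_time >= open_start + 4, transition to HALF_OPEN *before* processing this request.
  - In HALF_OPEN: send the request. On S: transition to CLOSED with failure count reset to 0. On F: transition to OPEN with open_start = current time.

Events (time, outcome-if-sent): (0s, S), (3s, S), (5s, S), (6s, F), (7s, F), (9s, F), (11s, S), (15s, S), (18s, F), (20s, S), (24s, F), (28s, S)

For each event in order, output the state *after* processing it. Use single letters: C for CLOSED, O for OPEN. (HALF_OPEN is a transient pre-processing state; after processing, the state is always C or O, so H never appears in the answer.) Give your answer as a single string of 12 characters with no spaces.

Answer: CCCCCOOCCCCC

Derivation:
State after each event:
  event#1 t=0s outcome=S: state=CLOSED
  event#2 t=3s outcome=S: state=CLOSED
  event#3 t=5s outcome=S: state=CLOSED
  event#4 t=6s outcome=F: state=CLOSED
  event#5 t=7s outcome=F: state=CLOSED
  event#6 t=9s outcome=F: state=OPEN
  event#7 t=11s outcome=S: state=OPEN
  event#8 t=15s outcome=S: state=CLOSED
  event#9 t=18s outcome=F: state=CLOSED
  event#10 t=20s outcome=S: state=CLOSED
  event#11 t=24s outcome=F: state=CLOSED
  event#12 t=28s outcome=S: state=CLOSED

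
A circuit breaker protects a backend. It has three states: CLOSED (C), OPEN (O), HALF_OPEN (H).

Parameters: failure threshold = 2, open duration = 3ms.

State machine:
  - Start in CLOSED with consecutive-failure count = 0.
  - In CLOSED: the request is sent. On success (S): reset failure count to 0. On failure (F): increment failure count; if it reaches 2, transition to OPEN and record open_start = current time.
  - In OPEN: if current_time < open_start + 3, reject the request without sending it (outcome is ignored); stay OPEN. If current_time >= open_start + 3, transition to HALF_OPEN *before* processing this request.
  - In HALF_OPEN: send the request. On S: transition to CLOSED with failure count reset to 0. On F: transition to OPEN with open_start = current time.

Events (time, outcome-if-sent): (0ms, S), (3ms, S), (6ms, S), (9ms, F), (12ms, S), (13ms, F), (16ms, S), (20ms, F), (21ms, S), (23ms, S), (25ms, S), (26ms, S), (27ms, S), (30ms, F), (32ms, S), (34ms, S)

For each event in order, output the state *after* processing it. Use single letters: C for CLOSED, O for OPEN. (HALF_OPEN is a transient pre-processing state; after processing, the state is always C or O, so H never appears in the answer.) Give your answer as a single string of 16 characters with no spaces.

State after each event:
  event#1 t=0ms outcome=S: state=CLOSED
  event#2 t=3ms outcome=S: state=CLOSED
  event#3 t=6ms outcome=S: state=CLOSED
  event#4 t=9ms outcome=F: state=CLOSED
  event#5 t=12ms outcome=S: state=CLOSED
  event#6 t=13ms outcome=F: state=CLOSED
  event#7 t=16ms outcome=S: state=CLOSED
  event#8 t=20ms outcome=F: state=CLOSED
  event#9 t=21ms outcome=S: state=CLOSED
  event#10 t=23ms outcome=S: state=CLOSED
  event#11 t=25ms outcome=S: state=CLOSED
  event#12 t=26ms outcome=S: state=CLOSED
  event#13 t=27ms outcome=S: state=CLOSED
  event#14 t=30ms outcome=F: state=CLOSED
  event#15 t=32ms outcome=S: state=CLOSED
  event#16 t=34ms outcome=S: state=CLOSED

Answer: CCCCCCCCCCCCCCCC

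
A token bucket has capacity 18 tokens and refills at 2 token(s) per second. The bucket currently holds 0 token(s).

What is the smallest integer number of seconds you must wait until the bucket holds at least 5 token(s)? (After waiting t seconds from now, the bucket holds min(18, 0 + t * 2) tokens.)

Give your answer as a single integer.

Answer: 3

Derivation:
Need 0 + t * 2 >= 5, so t >= 5/2.
Smallest integer t = ceil(5/2) = 3.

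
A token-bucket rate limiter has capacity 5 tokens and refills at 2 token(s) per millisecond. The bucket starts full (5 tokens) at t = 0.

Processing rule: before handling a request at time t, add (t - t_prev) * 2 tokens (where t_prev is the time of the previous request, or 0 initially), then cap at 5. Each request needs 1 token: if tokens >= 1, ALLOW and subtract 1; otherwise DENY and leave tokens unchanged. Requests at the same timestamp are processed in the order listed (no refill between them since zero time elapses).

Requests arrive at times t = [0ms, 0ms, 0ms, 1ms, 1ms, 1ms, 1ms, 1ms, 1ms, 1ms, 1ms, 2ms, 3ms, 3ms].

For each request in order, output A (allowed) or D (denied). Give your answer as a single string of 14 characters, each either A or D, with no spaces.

Answer: AAAAAAADDDDAAA

Derivation:
Simulating step by step:
  req#1 t=0ms: ALLOW
  req#2 t=0ms: ALLOW
  req#3 t=0ms: ALLOW
  req#4 t=1ms: ALLOW
  req#5 t=1ms: ALLOW
  req#6 t=1ms: ALLOW
  req#7 t=1ms: ALLOW
  req#8 t=1ms: DENY
  req#9 t=1ms: DENY
  req#10 t=1ms: DENY
  req#11 t=1ms: DENY
  req#12 t=2ms: ALLOW
  req#13 t=3ms: ALLOW
  req#14 t=3ms: ALLOW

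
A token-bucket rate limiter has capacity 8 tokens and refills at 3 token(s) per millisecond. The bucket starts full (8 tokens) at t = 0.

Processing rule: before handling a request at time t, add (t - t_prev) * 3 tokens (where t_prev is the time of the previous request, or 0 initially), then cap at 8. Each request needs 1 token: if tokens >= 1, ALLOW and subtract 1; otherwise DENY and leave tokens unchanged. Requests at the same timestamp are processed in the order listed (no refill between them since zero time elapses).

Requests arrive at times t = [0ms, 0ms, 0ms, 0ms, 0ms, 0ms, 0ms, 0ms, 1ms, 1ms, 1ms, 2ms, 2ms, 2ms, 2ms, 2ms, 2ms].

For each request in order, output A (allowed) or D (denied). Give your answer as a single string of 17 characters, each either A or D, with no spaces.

Simulating step by step:
  req#1 t=0ms: ALLOW
  req#2 t=0ms: ALLOW
  req#3 t=0ms: ALLOW
  req#4 t=0ms: ALLOW
  req#5 t=0ms: ALLOW
  req#6 t=0ms: ALLOW
  req#7 t=0ms: ALLOW
  req#8 t=0ms: ALLOW
  req#9 t=1ms: ALLOW
  req#10 t=1ms: ALLOW
  req#11 t=1ms: ALLOW
  req#12 t=2ms: ALLOW
  req#13 t=2ms: ALLOW
  req#14 t=2ms: ALLOW
  req#15 t=2ms: DENY
  req#16 t=2ms: DENY
  req#17 t=2ms: DENY

Answer: AAAAAAAAAAAAAADDD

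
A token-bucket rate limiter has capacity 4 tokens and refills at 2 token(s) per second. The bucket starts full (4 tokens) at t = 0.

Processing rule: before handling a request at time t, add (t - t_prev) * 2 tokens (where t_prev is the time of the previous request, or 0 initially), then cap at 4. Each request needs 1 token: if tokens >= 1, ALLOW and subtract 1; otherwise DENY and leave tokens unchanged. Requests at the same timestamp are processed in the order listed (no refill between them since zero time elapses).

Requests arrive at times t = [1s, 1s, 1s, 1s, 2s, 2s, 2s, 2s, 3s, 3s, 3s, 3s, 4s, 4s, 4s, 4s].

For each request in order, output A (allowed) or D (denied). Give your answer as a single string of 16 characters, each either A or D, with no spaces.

Simulating step by step:
  req#1 t=1s: ALLOW
  req#2 t=1s: ALLOW
  req#3 t=1s: ALLOW
  req#4 t=1s: ALLOW
  req#5 t=2s: ALLOW
  req#6 t=2s: ALLOW
  req#7 t=2s: DENY
  req#8 t=2s: DENY
  req#9 t=3s: ALLOW
  req#10 t=3s: ALLOW
  req#11 t=3s: DENY
  req#12 t=3s: DENY
  req#13 t=4s: ALLOW
  req#14 t=4s: ALLOW
  req#15 t=4s: DENY
  req#16 t=4s: DENY

Answer: AAAAAADDAADDAADD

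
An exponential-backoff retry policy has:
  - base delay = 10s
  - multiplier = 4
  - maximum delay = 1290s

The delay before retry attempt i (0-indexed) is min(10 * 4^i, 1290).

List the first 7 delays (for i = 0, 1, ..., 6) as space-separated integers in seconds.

Answer: 10 40 160 640 1290 1290 1290

Derivation:
Computing each delay:
  i=0: min(10*4^0, 1290) = 10
  i=1: min(10*4^1, 1290) = 40
  i=2: min(10*4^2, 1290) = 160
  i=3: min(10*4^3, 1290) = 640
  i=4: min(10*4^4, 1290) = 1290
  i=5: min(10*4^5, 1290) = 1290
  i=6: min(10*4^6, 1290) = 1290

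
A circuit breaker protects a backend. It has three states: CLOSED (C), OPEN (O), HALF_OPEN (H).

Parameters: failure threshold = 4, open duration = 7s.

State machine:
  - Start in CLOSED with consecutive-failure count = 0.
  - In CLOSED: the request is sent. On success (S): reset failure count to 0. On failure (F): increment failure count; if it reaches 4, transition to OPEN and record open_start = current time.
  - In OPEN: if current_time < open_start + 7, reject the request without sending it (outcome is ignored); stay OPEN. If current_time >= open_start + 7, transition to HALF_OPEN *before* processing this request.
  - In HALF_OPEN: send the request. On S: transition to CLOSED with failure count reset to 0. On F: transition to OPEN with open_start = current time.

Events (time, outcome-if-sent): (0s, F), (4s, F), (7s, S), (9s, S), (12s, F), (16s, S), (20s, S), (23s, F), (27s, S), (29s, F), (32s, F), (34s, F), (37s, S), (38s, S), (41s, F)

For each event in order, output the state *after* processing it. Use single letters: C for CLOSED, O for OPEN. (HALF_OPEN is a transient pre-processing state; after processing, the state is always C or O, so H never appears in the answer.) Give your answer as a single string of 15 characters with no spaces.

State after each event:
  event#1 t=0s outcome=F: state=CLOSED
  event#2 t=4s outcome=F: state=CLOSED
  event#3 t=7s outcome=S: state=CLOSED
  event#4 t=9s outcome=S: state=CLOSED
  event#5 t=12s outcome=F: state=CLOSED
  event#6 t=16s outcome=S: state=CLOSED
  event#7 t=20s outcome=S: state=CLOSED
  event#8 t=23s outcome=F: state=CLOSED
  event#9 t=27s outcome=S: state=CLOSED
  event#10 t=29s outcome=F: state=CLOSED
  event#11 t=32s outcome=F: state=CLOSED
  event#12 t=34s outcome=F: state=CLOSED
  event#13 t=37s outcome=S: state=CLOSED
  event#14 t=38s outcome=S: state=CLOSED
  event#15 t=41s outcome=F: state=CLOSED

Answer: CCCCCCCCCCCCCCC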